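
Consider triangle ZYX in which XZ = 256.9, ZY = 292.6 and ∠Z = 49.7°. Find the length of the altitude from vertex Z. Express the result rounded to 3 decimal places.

By the law of cosines, YX² = XZ² + ZY² − 2·XZ·ZY·cos Z = 54375, so YX ≈ 233.19.
Area = ½·XZ·ZY·sin Z ≈ 28664.
The altitude from Z has length 2·area/YX ≈ 245.85.

h_Z ≈ 245.852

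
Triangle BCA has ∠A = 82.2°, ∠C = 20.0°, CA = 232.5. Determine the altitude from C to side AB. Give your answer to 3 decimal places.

h_C ≈ 230.349

The third angle is ∠B = 180° − ∠C − ∠A = 77.80°.
Law of sines: AB = CA·sin C/sin B ≈ 81.357.
Law of sines: BC = CA·sin A/sin B ≈ 235.67.
Area = ½·CA·AB·sin A ≈ 9370.3.
The altitude from C has length 2·area/AB ≈ 230.35.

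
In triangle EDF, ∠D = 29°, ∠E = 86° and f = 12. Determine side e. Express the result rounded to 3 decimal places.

13.208

The third angle is ∠F = 180° − ∠E − ∠D = 65.00°.
Law of sines: e = f·sin E/sin F ≈ 13.208.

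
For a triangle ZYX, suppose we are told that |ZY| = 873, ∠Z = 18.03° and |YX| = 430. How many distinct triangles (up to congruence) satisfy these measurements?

2

|ZY|·sin Z = 873·sin(18.03°) ≈ 270.2.
Since |ZY| sin Z < |YX| < |ZY| (270.2 < 430 < 873), two triangles exist.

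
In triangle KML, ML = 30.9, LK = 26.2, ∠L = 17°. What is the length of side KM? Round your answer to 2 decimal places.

By the law of cosines, KM² = ML² + LK² − 2·ML·LK·cos L = 92.84, so KM ≈ 9.6353.

9.64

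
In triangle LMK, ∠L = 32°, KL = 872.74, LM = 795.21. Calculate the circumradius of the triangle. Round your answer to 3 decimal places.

By the law of cosines, MK² = KL² + LM² − 2·KL·LM·cos L = 2.1692e+05, so MK ≈ 465.75.
Area = ½·KL·LM·sin L ≈ 1.8389e+05.
Circumradius = MK/(2 sin L) ≈ 439.45.

R ≈ 439.454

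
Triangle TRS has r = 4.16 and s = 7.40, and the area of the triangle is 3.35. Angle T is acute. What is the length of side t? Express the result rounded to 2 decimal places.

3.46

From area = ½·r·s·sin T, we get sin T = 2·area/(r·s) ≈ 0.21765.
Taking the acute solution, ∠T ≈ 12.57°.
Law of cosines then gives t ≈ 3.4603.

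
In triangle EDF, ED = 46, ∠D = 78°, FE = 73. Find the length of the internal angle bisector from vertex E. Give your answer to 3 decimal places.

47.875

Law of sines: sin F = ED·sin D/FE ≈ 0.61637.
Since FE ≥ ED, only the acute value applies: ∠F ≈ 38.05°.
Then ∠E = 180° − ∠D − ∠F ≈ 63.95°.
Law of sines gives DF = FE·sin E/sin D ≈ 67.048.
The bisector from E has length 2·FE·ED·cos(∠E/2)/(FE+ED) ≈ 47.875.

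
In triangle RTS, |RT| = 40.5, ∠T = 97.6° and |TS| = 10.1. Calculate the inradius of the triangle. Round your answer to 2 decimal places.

r ≈ 4.33

By the law of cosines, |SR|² = |RT|² + |TS|² − 2·|RT|·|TS|·cos T = 1850.5, so |SR| ≈ 43.017.
Area = ½·|RT|·|TS|·sin T ≈ 202.73.
Semiperimeter s = (10.1+43.017+40.5)/2 = 46.808.
Inradius = area/s = 202.73/46.808 ≈ 4.331.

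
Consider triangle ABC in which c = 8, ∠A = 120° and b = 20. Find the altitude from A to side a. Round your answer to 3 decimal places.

By the law of cosines, a² = b² + c² − 2·b·c·cos A = 624, so a ≈ 24.98.
Area = ½·b·c·sin A ≈ 69.282.
The altitude from A has length 2·area/a ≈ 5.547.

5.547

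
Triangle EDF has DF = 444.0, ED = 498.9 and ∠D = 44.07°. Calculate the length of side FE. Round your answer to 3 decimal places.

357.392

By the law of cosines, FE² = ED² + DF² − 2·ED·DF·cos D = 1.2773e+05, so FE ≈ 357.39.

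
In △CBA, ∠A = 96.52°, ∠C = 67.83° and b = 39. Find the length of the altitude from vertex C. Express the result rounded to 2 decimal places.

38.75

The third angle is ∠B = 180° − ∠A − ∠C = 15.65°.
Law of sines: c = b·sin C/sin B ≈ 133.88.
Law of sines: a = b·sin A/sin B ≈ 143.64.
Area = ½·b·c·sin A ≈ 2593.9.
The altitude from C has length 2·area/c ≈ 38.748.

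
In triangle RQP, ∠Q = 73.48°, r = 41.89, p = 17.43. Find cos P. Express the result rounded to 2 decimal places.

cos P ≈ 0.91

By the law of cosines, q² = p² + r² − 2·p·r·cos Q = 1643.3, so q ≈ 40.538.
Law of cosines again: cos P = (r² + q² − p²)/(2·r·q) ≈ 0.91109, so ∠P ≈ 24.34°.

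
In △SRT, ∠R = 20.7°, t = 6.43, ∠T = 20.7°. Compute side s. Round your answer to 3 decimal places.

12.030

The third angle is ∠S = 180° − ∠R − ∠T = 138.60°.
Law of sines: s = t·sin S/sin T ≈ 12.03.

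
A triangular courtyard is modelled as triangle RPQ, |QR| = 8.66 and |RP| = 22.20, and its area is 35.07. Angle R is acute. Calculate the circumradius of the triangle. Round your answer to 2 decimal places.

From area = ½·|QR|·|RP|·sin R, we get sin R = 2·area/(|QR|·|RP|) ≈ 0.36483.
Taking the acute solution, ∠R ≈ 0.373 rad.
Law of cosines then gives |PQ| ≈ 14.486.
Circumradius = |PQ|/(2 sin R) ≈ 19.852.

19.85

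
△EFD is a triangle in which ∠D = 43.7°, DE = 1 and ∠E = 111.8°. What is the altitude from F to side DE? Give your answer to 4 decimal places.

h_F ≈ 1.5469

The third angle is ∠F = 180° − ∠D − ∠E = 24.50°.
Law of sines: FD = DE·sin E/sin F ≈ 2.239.
Law of sines: EF = DE·sin D/sin F ≈ 1.666.
Area = ½·DE·FD·sin D ≈ 0.77343.
The altitude from F has length 2·area/DE ≈ 1.5469.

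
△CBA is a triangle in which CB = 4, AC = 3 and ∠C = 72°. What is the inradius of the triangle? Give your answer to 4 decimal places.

1.0196

By the law of cosines, BA² = AC² + CB² − 2·AC·CB·cos C = 17.584, so BA ≈ 4.1933.
Area = ½·AC·CB·sin C ≈ 5.7063.
Semiperimeter s = (4.1933+3+4)/2 = 5.5966.
Inradius = area/s = 5.7063/5.5966 ≈ 1.0196.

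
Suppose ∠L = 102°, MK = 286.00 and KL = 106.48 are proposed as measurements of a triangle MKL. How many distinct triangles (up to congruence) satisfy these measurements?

1

KL·sin L = 106.48·sin(102°) ≈ 104.2.
Since ∠L is not acute, a triangle exists only if MK > KL; here MK > KL, so there is exactly one triangle.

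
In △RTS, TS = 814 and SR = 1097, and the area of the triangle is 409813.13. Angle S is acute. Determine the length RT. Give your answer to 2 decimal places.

1075.75

From area = ½·TS·SR·sin S, we get sin S = 2·area/(TS·SR) ≈ 0.91788.
Taking the acute solution, ∠S ≈ 66.62°.
Law of cosines then gives RT ≈ 1075.8.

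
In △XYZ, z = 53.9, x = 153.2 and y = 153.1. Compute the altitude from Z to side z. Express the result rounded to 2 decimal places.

h_Z ≈ 150.76

Semiperimeter s = (153.2 + 153.1 + 53.9)/2 = 180.1.
Heron's formula: area = √(180.1·26.9·27·126.2) ≈ 4063.
The altitude from Z has length 2·area/z ≈ 150.76.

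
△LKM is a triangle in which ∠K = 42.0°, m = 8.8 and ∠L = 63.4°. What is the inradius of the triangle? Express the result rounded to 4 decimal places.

2.0832

The third angle is ∠M = 180° − ∠L − ∠K = 74.60°.
Law of sines: l = m·sin L/sin M ≈ 8.1616.
Law of sines: k = m·sin K/sin M ≈ 6.1076.
Area = ½·m·l·sin K ≈ 24.029.
Semiperimeter s = (8.1616+6.1076+8.8)/2 = 11.535.
Inradius = area/s = 24.029/11.535 ≈ 2.0832.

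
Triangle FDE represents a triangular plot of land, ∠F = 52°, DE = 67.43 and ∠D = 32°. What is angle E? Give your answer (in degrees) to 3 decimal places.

∠E ≈ 96.000°

The third angle is ∠E = 180° − ∠F − ∠D = 96.00°.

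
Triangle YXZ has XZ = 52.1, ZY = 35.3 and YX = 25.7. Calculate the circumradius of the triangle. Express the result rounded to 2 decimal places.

R ≈ 29.09

By the law of cosines, cos Y = (ZY² + YX² − XZ²) / (2·ZY·YX) ≈ -0.44523, so ∠Y ≈ 116.44°.
Circumradius = XZ/(2 sin Y) ≈ 29.093.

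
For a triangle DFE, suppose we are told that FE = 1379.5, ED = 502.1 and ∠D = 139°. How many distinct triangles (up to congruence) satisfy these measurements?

1

ED·sin D = 502.1·sin(139°) ≈ 329.4.
Since ∠D is not acute, a triangle exists only if FE > ED; here FE > ED, so there is exactly one triangle.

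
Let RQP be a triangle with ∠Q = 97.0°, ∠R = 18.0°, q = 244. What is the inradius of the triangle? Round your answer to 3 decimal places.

The third angle is ∠P = 180° − ∠R − ∠Q = 65.00°.
Law of sines: r = q·sin R/sin Q ≈ 75.966.
Law of sines: p = q·sin P/sin Q ≈ 222.8.
Area = ½·q·r·sin P ≈ 8399.6.
Semiperimeter s = (75.966+244+222.8)/2 = 271.38.
Inradius = area/s = 8399.6/271.38 ≈ 30.951.

30.951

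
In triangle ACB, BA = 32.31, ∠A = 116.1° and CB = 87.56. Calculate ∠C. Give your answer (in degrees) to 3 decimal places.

∠C ≈ 19.352°

Law of sines: sin C = BA·sin A/CB ≈ 0.33138.
Since CB ≥ BA, only the acute value applies: ∠C ≈ 19.35°.
Then ∠B = 180° − ∠A − ∠C ≈ 44.55°.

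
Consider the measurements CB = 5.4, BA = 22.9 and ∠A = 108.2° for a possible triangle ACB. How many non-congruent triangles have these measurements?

0

BA·sin A = 22.9·sin(108.2°) ≈ 21.75.
Since ∠A is not acute, a triangle exists only if CB > BA; here CB ≤ BA, so there is no triangle.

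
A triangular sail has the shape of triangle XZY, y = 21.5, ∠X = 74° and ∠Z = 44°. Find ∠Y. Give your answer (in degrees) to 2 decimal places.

∠Y ≈ 62.00°

The third angle is ∠Y = 180° − ∠X − ∠Z = 62.00°.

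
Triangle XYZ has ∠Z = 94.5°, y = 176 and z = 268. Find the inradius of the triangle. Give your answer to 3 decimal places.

52.343

Law of sines: sin Y = y·sin Z/z ≈ 0.65469.
Since z ≥ y, only the acute value applies: ∠Y ≈ 40.90°.
Then ∠X = 180° − ∠Z − ∠Y ≈ 44.60°.
Law of sines gives x = z·sin X/sin Z ≈ 188.77.
Area = ½·z·y·sin X ≈ 16561.
Semiperimeter s = (188.77+176+268)/2 = 316.39.
Inradius = area/s = 16561/316.39 ≈ 52.343.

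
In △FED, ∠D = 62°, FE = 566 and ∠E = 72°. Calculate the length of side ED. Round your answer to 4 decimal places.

The third angle is ∠F = 180° − ∠E − ∠D = 46.00°.
Law of sines: ED = FE·sin F/sin D ≈ 461.12.

461.1217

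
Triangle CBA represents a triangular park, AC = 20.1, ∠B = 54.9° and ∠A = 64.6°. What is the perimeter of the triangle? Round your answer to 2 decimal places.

The third angle is ∠C = 180° − ∠B − ∠A = 60.50°.
Law of sines: BA = AC·sin C/sin B ≈ 21.383.
Law of sines: CB = AC·sin A/sin B ≈ 22.193.
Semiperimeter s = (21.383+20.1+22.193)/2 = 31.838.
Perimeter = 21.383 + 20.1 + 22.193 = 63.675.

perimeter ≈ 63.68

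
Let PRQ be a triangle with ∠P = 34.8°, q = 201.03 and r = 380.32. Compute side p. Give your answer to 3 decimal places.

243.912

By the law of cosines, p² = r² + q² − 2·r·q·cos P = 59493, so p ≈ 243.91.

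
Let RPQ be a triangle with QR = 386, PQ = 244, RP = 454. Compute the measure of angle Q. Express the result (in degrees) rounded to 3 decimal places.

By the law of cosines, cos Q = (PQ² + QR² − RP²) / (2·PQ·QR) ≈ 0.01283, so ∠Q ≈ 89.27°.

∠Q ≈ 89.265°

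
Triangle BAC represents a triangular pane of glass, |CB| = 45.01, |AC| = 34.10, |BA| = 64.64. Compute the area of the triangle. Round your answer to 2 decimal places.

area ≈ 726.45

Semiperimeter s = (34.1 + 45.01 + 64.64)/2 = 71.875.
Heron's formula: area = √(71.875·37.775·26.865·7.235) ≈ 726.45.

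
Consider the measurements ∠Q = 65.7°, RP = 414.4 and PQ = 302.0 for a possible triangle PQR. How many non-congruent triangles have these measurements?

1

PQ·sin Q = 302.0·sin(65.7°) ≈ 275.2.
Since RP ≥ PQ, exactly one triangle exists.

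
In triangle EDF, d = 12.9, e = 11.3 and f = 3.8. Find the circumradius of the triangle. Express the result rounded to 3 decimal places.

By the law of cosines, cos E = (d² + f² − e²) / (2·d·f) ≈ 0.54223, so ∠E ≈ 57.16°.
Circumradius = e/(2 sin E) ≈ 6.7243.

R ≈ 6.724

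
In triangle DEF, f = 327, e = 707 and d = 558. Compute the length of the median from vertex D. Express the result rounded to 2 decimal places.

474.92

Median from D: ½√(2·e² + 2·f² − d²) ≈ 474.92.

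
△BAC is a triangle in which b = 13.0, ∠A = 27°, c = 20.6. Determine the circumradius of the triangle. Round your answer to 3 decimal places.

By the law of cosines, a² = c² + b² − 2·c·b·cos A = 116.14, so a ≈ 10.777.
Area = ½·c·b·sin A ≈ 60.789.
Circumradius = a/(2 sin A) ≈ 11.869.

11.869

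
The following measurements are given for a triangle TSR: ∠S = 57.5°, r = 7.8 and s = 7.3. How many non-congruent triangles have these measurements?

r·sin S = 7.8·sin(57.5°) ≈ 6.578.
Since r sin S < s < r (6.578 < 7.3 < 7.8), two triangles exist.

2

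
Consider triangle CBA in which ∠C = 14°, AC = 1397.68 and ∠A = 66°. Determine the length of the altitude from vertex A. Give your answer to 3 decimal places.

The third angle is ∠B = 180° − ∠A − ∠C = 100.00°.
Law of sines: BA = AC·sin C/sin B ≈ 343.35.
Law of sines: CB = AC·sin A/sin B ≈ 1296.5.
Area = ½·AC·BA·sin A ≈ 2.192e+05.
The altitude from A has length 2·area/CB ≈ 338.13.

338.129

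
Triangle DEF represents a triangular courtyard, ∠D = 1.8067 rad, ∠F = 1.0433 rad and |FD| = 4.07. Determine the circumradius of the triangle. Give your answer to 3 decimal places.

R ≈ 7.079

The third angle is ∠E = π − ∠F − ∠D = 0.2916 rad.
Law of sines: |EF| = |FD|·sin D/sin E ≈ 13.765.
Law of sines: |DE| = |FD|·sin F/sin E ≈ 12.233.
Circumradius = |FD|/(2 sin E) ≈ 7.0788.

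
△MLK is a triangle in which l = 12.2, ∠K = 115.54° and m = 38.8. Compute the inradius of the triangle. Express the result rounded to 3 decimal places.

By the law of cosines, k² = m² + l² − 2·m·l·cos K = 2062.4, so k ≈ 45.414.
Area = ½·m·l·sin K ≈ 213.55.
Semiperimeter s = (38.8+12.2+45.414)/2 = 48.207.
Inradius = area/s = 213.55/48.207 ≈ 4.4299.

r ≈ 4.430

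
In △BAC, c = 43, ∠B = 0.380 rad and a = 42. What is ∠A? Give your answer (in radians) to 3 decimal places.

By the law of cosines, b² = a² + c² − 2·a·c·cos B = 258.66, so b ≈ 16.083.
Law of cosines again: cos A = (c² + b² − a²)/(2·c·b) ≈ 0.24847, so ∠A ≈ 1.320 rad.

∠A ≈ 1.320 rad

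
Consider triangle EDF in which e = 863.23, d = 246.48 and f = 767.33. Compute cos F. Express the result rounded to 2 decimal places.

0.51

By the law of cosines, cos F = (e² + d² − f²) / (2·e·d) ≈ 0.51023, so ∠F ≈ 59.32°.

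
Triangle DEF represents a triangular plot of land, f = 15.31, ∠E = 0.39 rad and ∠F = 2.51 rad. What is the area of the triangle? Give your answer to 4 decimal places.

The third angle is ∠D = π − ∠E − ∠F = 0.242 rad.
Law of sines: d = f·sin D/sin F ≈ 6.2038.
Law of sines: e = f·sin E/sin F ≈ 9.8584.
Area = ½·f·d·sin E ≈ 18.055.

area ≈ 18.0551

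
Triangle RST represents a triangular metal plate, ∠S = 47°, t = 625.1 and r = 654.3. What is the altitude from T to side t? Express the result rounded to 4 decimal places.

By the law of cosines, s² = t² + r² − 2·t·r·cos S = 2.6098e+05, so s ≈ 510.86.
Area = ½·t·r·sin S ≈ 1.4956e+05.
The altitude from T has length 2·area/t ≈ 478.52.

h_T ≈ 478.5247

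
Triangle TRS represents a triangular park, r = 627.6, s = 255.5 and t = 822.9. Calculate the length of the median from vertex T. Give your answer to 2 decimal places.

Median from T: ½√(2·r² + 2·s² − t²) ≈ 245.54.

m_T ≈ 245.54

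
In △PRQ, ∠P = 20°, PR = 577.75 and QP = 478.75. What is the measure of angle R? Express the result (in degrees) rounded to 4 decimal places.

52.0124

By the law of cosines, RQ² = QP² + PR² − 2·QP·PR·cos P = 43163, so RQ ≈ 207.76.
Law of cosines again: cos R = (PR² + RQ² − QP²)/(2·PR·RQ) ≈ 0.61549, so ∠R ≈ 52.01°.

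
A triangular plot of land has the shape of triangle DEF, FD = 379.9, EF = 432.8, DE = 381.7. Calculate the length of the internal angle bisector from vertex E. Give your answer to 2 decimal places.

359.53

By the law of cosines, cos E = (DE² + EF² − FD²) / (2·DE·EF) ≈ 0.57109, so ∠E ≈ 55.17°.
The bisector from E has length 2·DE·EF·cos(∠E/2)/(DE+EF) ≈ 359.53.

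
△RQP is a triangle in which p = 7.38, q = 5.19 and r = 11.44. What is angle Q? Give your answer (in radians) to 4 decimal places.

By the law of cosines, cos Q = (p² + r² − q²) / (2·p·r) ≈ 0.93810, so ∠Q ≈ 0.354 rad.

∠Q ≈ 0.3537 rad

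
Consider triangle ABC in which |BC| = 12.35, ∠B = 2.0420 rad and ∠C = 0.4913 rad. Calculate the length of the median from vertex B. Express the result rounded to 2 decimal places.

The third angle is ∠A = π − ∠B − ∠C = 0.6083 rad.
Law of sines: |CA| = |BC|·sin B/sin A ≈ 19.256.
Law of sines: |AB| = |BC|·sin C/sin A ≈ 10.195.
Median from B: ½√(2·|AB|² + 2·|BC|² − |CA|²) ≈ 5.9613.

5.96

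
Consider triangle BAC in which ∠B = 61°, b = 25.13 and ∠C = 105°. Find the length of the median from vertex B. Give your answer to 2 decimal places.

m_B ≈ 15.86

The third angle is ∠A = 180° − ∠C − ∠B = 14.00°.
Law of sines: a = b·sin A/sin B ≈ 6.951.
Law of sines: c = b·sin C/sin B ≈ 27.753.
Median from B: ½√(2·a² + 2·c² − b²) ≈ 15.856.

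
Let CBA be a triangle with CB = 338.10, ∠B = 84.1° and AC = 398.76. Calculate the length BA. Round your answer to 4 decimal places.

Law of sines: sin A = CB·sin B/AC ≈ 0.84339.
Since AC ≥ CB, only the acute value applies: ∠A ≈ 57.50°.
Then ∠C = 180° − ∠B − ∠A ≈ 38.40°.
Law of sines gives BA = AC·sin C/sin B ≈ 249.01.

249.0105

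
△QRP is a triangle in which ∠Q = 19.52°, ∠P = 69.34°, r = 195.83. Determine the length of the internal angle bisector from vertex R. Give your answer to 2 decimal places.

t_R ≈ 67.52

The third angle is ∠R = 180° − ∠P − ∠Q = 91.14°.
Law of sines: q = r·sin Q/sin R ≈ 65.447.
Law of sines: p = r·sin P/sin R ≈ 183.27.
The bisector from R has length 2·p·q·cos(∠R/2)/(p+q) ≈ 67.519.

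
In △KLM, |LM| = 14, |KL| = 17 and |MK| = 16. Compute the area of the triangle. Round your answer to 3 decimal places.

area ≈ 104.324

Semiperimeter s = (14 + 16 + 17)/2 = 23.5.
Heron's formula: area = √(23.5·9.5·7.5·6.5) ≈ 104.32.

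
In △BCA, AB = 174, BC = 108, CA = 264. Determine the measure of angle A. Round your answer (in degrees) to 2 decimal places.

16.01

By the law of cosines, cos A = (CA² + AB² − BC²) / (2·CA·AB) ≈ 0.96121, so ∠A ≈ 16.01°.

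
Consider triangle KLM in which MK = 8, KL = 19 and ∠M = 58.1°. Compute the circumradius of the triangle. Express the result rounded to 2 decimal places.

Law of sines: sin L = MK·sin M/KL ≈ 0.35746.
Since KL ≥ MK, only the acute value applies: ∠L ≈ 20.94°.
Then ∠K = 180° − ∠M − ∠L ≈ 100.96°.
Law of sines gives LM = KL·sin K/sin M ≈ 21.972.
Circumradius = KL/(2 sin M) ≈ 11.19.

R ≈ 11.19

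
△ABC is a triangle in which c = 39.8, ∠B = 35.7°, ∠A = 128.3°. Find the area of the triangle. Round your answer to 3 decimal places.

area ≈ 1315.878

The third angle is ∠C = 180° − ∠A − ∠B = 16.00°.
Law of sines: a = c·sin A/sin C ≈ 113.32.
Law of sines: b = c·sin B/sin C ≈ 84.259.
Area = ½·c·a·sin B ≈ 1315.9.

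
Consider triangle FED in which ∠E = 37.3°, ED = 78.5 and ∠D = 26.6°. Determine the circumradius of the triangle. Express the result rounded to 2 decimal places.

R ≈ 43.71

The third angle is ∠F = 180° − ∠E − ∠D = 116.10°.
Law of sines: DF = ED·sin E/sin F ≈ 52.972.
Law of sines: FE = ED·sin D/sin F ≈ 39.14.
Circumradius = ED/(2 sin F) ≈ 43.707.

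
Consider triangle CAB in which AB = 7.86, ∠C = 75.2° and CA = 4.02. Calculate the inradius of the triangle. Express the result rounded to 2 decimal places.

1.55

Law of sines: sin B = CA·sin C/AB ≈ 0.49448.
Since AB ≥ CA, only the acute value applies: ∠B ≈ 29.64°.
Then ∠A = 180° − ∠C − ∠B ≈ 75.16°.
Law of sines gives BC = AB·sin A/sin C ≈ 7.8587.
Area = ½·AB·CA·sin A ≈ 15.272.
Semiperimeter s = (7.86+7.8587+4.02)/2 = 9.8694.
Inradius = area/s = 15.272/9.8694 ≈ 1.5474.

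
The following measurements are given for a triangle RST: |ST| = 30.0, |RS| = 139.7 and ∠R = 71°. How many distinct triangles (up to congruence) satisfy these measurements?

0

|RS|·sin R = 139.7·sin(71°) ≈ 132.1.
Since |ST| = 30.0 < 132.1 = |RS| sin R, no triangle exists.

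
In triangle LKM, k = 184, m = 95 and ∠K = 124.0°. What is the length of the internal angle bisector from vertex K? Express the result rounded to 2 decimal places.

Law of sines: sin M = m·sin K/k ≈ 0.42804.
Since k ≥ m, only the acute value applies: ∠M ≈ 25.34°.
Then ∠L = 180° − ∠K − ∠M ≈ 30.66°.
Law of sines gives l = k·sin L/sin K ≈ 113.17.
The bisector from K has length 2·m·l·cos(∠K/2)/(m+l) ≈ 48.492.

48.49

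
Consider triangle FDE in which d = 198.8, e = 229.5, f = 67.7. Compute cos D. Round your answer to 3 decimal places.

0.571

By the law of cosines, cos D = (e² + f² − d²) / (2·e·f) ≈ 0.57064, so ∠D ≈ 55.21°.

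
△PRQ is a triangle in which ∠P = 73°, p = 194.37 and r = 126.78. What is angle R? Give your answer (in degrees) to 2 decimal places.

Law of sines: sin R = r·sin P/p ≈ 0.62376.
Since p ≥ r, only the acute value applies: ∠R ≈ 38.59°.
Then ∠Q = 180° − ∠P − ∠R ≈ 68.41°.

38.59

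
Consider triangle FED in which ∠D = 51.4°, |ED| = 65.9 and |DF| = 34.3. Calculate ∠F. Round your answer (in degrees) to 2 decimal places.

By the law of cosines, |FE|² = |ED|² + |DF|² − 2·|ED|·|DF|·cos D = 2698.9, so |FE| ≈ 51.951.
Law of cosines again: cos F = (|DF|² + |FE|² − |ED|²)/(2·|DF|·|FE|) ≈ -0.13116, so ∠F ≈ 97.54°.

97.54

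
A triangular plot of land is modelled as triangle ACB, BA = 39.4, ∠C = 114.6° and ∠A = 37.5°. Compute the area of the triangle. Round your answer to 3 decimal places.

The third angle is ∠B = 180° − ∠A − ∠C = 27.90°.
Law of sines: CB = BA·sin A/sin C ≈ 26.38.
Law of sines: AC = BA·sin B/sin C ≈ 20.277.
Area = ½·BA·CB·sin B ≈ 243.17.

area ≈ 243.172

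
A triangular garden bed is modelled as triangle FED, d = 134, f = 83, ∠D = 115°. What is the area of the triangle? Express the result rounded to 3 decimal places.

area ≈ 2851.590

Law of sines: sin F = f·sin D/d ≈ 0.56137.
Since d ≥ f, only the acute value applies: ∠F ≈ 34.15°.
Then ∠E = 180° − ∠D − ∠F ≈ 30.85°.
Law of sines gives e = d·sin E/sin D ≈ 75.816.
Area = ½·d·f·sin E ≈ 2851.6.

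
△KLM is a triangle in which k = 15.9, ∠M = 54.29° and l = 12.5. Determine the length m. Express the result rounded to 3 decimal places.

By the law of cosines, m² = k² + l² − 2·k·l·cos M = 177.05, so m ≈ 13.306.

13.306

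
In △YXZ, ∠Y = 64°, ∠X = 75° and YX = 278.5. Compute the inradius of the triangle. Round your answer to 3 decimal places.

The third angle is ∠Z = 180° − ∠Y − ∠X = 41.00°.
Law of sines: XZ = YX·sin Y/sin Z ≈ 381.54.
Law of sines: ZY = YX·sin X/sin Z ≈ 410.04.
Area = ½·YX·XZ·sin X ≈ 51319.
Semiperimeter s = (381.54+410.04+278.5)/2 = 535.04.
Inradius = area/s = 51319/535.04 ≈ 95.917.

95.917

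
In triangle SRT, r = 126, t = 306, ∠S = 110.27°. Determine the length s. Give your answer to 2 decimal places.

369.09

By the law of cosines, s² = r² + t² − 2·r·t·cos S = 1.3623e+05, so s ≈ 369.09.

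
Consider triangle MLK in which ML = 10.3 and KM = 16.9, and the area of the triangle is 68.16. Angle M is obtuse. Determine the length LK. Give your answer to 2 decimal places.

24.66

From area = ½·KM·ML·sin M, we get sin M = 2·area/(KM·ML) ≈ 0.78313.
Taking the obtuse solution, ∠M ≈ 128.45°.
Law of cosines then gives LK ≈ 24.662.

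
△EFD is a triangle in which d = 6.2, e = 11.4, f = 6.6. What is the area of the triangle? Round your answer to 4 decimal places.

Semiperimeter s = (11.4 + 6.6 + 6.2)/2 = 12.1.
Heron's formula: area = √(12.1·0.7·5.5·5.9) ≈ 16.579.

area ≈ 16.5786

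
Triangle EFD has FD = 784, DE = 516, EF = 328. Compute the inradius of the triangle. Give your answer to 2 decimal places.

r ≈ 73.06

Semiperimeter s = (784 + 516 + 328)/2 = 814.
Heron's formula: area = √(814·30·298·486) ≈ 59470.
Inradius = area/s = 59470/814 ≈ 73.059.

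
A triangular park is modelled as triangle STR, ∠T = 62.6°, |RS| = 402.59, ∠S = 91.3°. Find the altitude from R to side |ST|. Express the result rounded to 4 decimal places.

402.4864

The third angle is ∠R = 180° − ∠S − ∠T = 26.10°.
Law of sines: |TR| = |RS|·sin S/sin T ≈ 453.34.
Law of sines: |ST| = |RS|·sin R/sin T ≈ 199.5.
Area = ½·|RS|·|TR|·sin R ≈ 40147.
The altitude from R has length 2·area/|ST| ≈ 402.49.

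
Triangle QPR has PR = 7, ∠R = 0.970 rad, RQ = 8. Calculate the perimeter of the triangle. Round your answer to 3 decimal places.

22.049

By the law of cosines, QP² = PR² + RQ² − 2·PR·RQ·cos R = 49.686, so QP ≈ 7.0489.
Semiperimeter s = (7+8+7.0489)/2 = 11.024.
Perimeter = 7 + 8 + 7.0489 = 22.049.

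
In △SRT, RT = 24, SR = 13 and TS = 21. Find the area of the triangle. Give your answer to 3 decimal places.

Semiperimeter s = (24 + 21 + 13)/2 = 29.
Heron's formula: area = √(29·5·8·16) ≈ 136.24.

136.235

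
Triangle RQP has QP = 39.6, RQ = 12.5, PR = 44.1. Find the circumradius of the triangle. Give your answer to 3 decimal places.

By the law of cosines, cos R = (PR² + RQ² − QP²) / (2·PR·RQ) ≈ 0.48336, so ∠R ≈ 61.10°.
Circumradius = QP/(2 sin R) ≈ 22.618.

22.618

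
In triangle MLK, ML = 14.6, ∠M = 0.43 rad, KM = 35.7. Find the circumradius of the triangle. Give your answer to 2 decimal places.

27.87

By the law of cosines, LK² = KM² + ML² − 2·KM·ML·cos M = 540.11, so LK ≈ 23.24.
Area = ½·KM·ML·sin M ≈ 108.64.
Circumradius = LK/(2 sin M) ≈ 27.875.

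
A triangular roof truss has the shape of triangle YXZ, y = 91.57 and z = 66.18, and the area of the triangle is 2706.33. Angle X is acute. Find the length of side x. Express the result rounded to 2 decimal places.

From area = ½·z·y·sin X, we get sin X = 2·area/(z·y) ≈ 0.89316.
Taking the acute solution, ∠X ≈ 63.27°.
Law of cosines then gives x ≈ 85.522.

85.52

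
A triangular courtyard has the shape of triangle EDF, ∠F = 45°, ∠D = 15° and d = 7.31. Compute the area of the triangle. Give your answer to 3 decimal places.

area ≈ 63.216

The third angle is ∠E = 180° − ∠D − ∠F = 120.00°.
Law of sines: e = d·sin E/sin D ≈ 24.46.
Law of sines: f = d·sin F/sin D ≈ 19.971.
Area = ½·d·e·sin F ≈ 63.216.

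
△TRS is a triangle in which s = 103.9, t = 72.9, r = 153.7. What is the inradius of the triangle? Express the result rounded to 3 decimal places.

19.900

Semiperimeter p = (72.9 + 153.7 + 103.9)/2 = 165.25.
Heron's formula: area = √(165.25·92.35·11.55·61.35) ≈ 3288.4.
Inradius = area/p = 3288.4/165.25 ≈ 19.9.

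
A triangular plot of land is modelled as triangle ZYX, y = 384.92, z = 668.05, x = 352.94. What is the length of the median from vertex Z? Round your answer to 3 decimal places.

Median from Z: ½√(2·y² + 2·x² − z²) ≈ 157.46.

157.456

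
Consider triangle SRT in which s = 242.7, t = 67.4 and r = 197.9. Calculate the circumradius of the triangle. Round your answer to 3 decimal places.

147.646

By the law of cosines, cos S = (r² + t² − s²) / (2·r·t) ≈ -0.56964, so ∠S ≈ 124.72°.
Circumradius = s/(2 sin S) ≈ 147.65.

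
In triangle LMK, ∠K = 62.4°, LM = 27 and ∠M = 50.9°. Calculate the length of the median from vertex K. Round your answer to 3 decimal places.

The third angle is ∠L = 180° − ∠M − ∠K = 66.70°.
Law of sines: MK = LM·sin L/sin K ≈ 27.982.
Law of sines: KL = LM·sin M/sin K ≈ 23.644.
Median from K: ½√(2·MK² + 2·KL² − LM²) ≈ 22.108.

22.108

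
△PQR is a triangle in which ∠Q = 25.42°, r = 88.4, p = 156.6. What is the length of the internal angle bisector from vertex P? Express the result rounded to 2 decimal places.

37.95

By the law of cosines, q² = r² + p² − 2·r·p·cos Q = 7331.7, so q ≈ 85.626.
Law of cosines again: cos P = (q² + r² − p²)/(2·q·r) ≈ -0.61943, so ∠P ≈ 128.27°.
The bisector from P has length 2·q·r·cos(∠P/2)/(q+r) ≈ 37.947.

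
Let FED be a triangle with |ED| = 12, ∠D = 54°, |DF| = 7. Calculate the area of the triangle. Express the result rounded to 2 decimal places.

Area = ½·|ED|·|DF|·sin D ≈ 33.979.

area ≈ 33.98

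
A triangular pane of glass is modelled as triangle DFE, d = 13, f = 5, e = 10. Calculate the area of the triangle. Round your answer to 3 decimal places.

22.450

Semiperimeter s = (13 + 5 + 10)/2 = 14.
Heron's formula: area = √(14·1·9·4) ≈ 22.45.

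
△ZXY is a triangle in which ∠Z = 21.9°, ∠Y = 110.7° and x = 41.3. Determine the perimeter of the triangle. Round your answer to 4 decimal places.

114.7118

The third angle is ∠X = 180° − ∠Y − ∠Z = 47.40°.
Law of sines: z = x·sin Z/sin X ≈ 20.927.
Law of sines: y = x·sin Y/sin X ≈ 52.485.
Semiperimeter s = (20.927+41.3+52.485)/2 = 57.356.
Perimeter = 20.927 + 41.3 + 52.485 = 114.71.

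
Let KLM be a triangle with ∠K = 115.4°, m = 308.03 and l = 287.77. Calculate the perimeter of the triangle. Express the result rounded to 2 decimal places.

1099.52

By the law of cosines, k² = l² + m² − 2·l·m·cos K = 2.5374e+05, so k ≈ 503.72.
Semiperimeter s = (503.72+287.77+308.03)/2 = 549.76.
Perimeter = 503.72 + 287.77 + 308.03 = 1099.5.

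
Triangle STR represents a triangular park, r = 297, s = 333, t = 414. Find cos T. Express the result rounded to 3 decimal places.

By the law of cosines, cos T = (r² + s² − t²) / (2·r·s) ≈ 0.14005, so ∠T ≈ 81.95°.

cos T ≈ 0.140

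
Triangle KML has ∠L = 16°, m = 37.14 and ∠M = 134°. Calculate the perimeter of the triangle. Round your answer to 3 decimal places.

77.187

The third angle is ∠K = 180° − ∠M − ∠L = 30.00°.
Law of sines: k = m·sin K/sin M ≈ 25.815.
Law of sines: l = m·sin L/sin M ≈ 14.231.
Semiperimeter s = (25.815+37.14+14.231)/2 = 38.593.
Perimeter = 25.815 + 37.14 + 14.231 = 77.187.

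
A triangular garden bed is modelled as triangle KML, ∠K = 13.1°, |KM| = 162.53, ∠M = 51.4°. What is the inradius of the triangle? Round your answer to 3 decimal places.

The third angle is ∠L = 180° − ∠K − ∠M = 115.50°.
Law of sines: |ML| = |KM|·sin K/sin L ≈ 40.813.
Law of sines: |LK| = |KM|·sin M/sin L ≈ 140.73.
Area = ½·|KM|·|ML|·sin M ≈ 2592.1.
Semiperimeter s = (40.813+140.73+162.53)/2 = 172.04.
Inradius = area/s = 2592.1/172.04 ≈ 15.067.

15.067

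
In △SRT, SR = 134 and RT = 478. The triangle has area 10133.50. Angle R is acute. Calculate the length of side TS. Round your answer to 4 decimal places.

From area = ½·SR·RT·sin R, we get sin R = 2·area/(SR·RT) ≈ 0.31641.
Taking the acute solution, ∠R ≈ 18.45°.
Law of cosines then gives TS ≈ 353.44.

353.4372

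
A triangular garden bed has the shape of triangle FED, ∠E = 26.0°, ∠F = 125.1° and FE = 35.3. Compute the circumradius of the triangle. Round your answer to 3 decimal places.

The third angle is ∠D = 180° − ∠F − ∠E = 28.90°.
Law of sines: ED = FE·sin F/sin D ≈ 59.759.
Law of sines: DF = FE·sin E/sin D ≈ 32.02.
Circumradius = FE/(2 sin D) ≈ 36.521.

R ≈ 36.521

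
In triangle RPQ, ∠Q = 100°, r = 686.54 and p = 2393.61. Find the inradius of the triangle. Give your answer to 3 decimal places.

284.802

By the law of cosines, q² = r² + p² − 2·r·p·cos Q = 6.7714e+06, so q ≈ 2602.2.
Area = ½·r·p·sin Q ≈ 8.0917e+05.
Semiperimeter s = (686.54+2393.6+2602.2)/2 = 2841.2.
Inradius = area/s = 8.0917e+05/2841.2 ≈ 284.8.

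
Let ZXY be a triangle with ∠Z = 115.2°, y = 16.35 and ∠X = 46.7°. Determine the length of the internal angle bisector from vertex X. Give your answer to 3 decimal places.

The third angle is ∠Y = 180° − ∠Z − ∠X = 18.10°.
Law of sines: z = y·sin Z/sin Y ≈ 47.618.
Law of sines: x = y·sin X/sin Y ≈ 38.301.
The bisector from X has length 2·y·z·cos(∠X/2)/(y+z) ≈ 22.348.

22.348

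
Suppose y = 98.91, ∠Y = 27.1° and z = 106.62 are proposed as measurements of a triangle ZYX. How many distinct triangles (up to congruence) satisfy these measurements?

2

z·sin Y = 106.62·sin(27.1°) ≈ 48.57.
Since z sin Y < y < z (48.57 < 98.91 < 106.62), two triangles exist.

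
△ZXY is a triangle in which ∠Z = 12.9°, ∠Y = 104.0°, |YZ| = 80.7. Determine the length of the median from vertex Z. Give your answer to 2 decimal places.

The third angle is ∠X = 180° − ∠Y − ∠Z = 63.10°.
Law of sines: |XY| = |YZ|·sin Z/sin X ≈ 20.202.
Law of sines: |ZX| = |YZ|·sin Y/sin X ≈ 87.803.
Median from Z: ½√(2·|YZ|² + 2·|ZX|² − |XY|²) ≈ 83.719.

83.72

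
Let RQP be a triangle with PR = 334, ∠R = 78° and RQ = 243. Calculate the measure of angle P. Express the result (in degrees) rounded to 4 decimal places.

By the law of cosines, QP² = PR² + RQ² − 2·PR·RQ·cos R = 1.3686e+05, so QP ≈ 369.94.
Law of cosines again: cos P = (QP² + PR² − RQ²)/(2·QP·PR) ≈ 0.76628, so ∠P ≈ 39.98°.

∠P ≈ 39.9791°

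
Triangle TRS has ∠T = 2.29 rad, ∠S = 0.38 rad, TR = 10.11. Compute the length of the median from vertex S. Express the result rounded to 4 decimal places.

16.1666

The third angle is ∠R = π − ∠S − ∠T = 0.472 rad.
Law of sines: RS = TR·sin T/sin S ≈ 20.506.
Law of sines: ST = TR·sin R/sin S ≈ 12.383.
Median from S: ½√(2·RS² + 2·ST² − TR²) ≈ 16.167.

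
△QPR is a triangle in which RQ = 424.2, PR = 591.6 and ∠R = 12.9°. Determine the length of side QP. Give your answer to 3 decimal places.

201.719

By the law of cosines, QP² = PR² + RQ² − 2·PR·RQ·cos R = 40690, so QP ≈ 201.72.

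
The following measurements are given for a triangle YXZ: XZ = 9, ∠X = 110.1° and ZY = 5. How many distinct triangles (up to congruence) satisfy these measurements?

0

XZ·sin X = 9·sin(110.1°) ≈ 8.452.
Since ∠X is not acute, a triangle exists only if ZY > XZ; here ZY ≤ XZ, so there is no triangle.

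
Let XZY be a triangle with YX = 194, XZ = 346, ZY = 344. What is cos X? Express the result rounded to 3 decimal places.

0.291

By the law of cosines, cos X = (YX² + XZ² − ZY²) / (2·YX·XZ) ≈ 0.29063, so ∠X ≈ 73.10°.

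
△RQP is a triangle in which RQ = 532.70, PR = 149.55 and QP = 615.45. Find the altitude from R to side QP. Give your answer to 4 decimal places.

Semiperimeter s = (615.45 + 149.55 + 532.7)/2 = 648.85.
Heron's formula: area = √(648.85·33.4·499.3·116.15) ≈ 35452.
The altitude from R has length 2·area/QP ≈ 115.21.

h_R ≈ 115.2054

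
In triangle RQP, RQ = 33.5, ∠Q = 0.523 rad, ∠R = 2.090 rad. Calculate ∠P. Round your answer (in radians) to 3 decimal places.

The third angle is ∠P = π − ∠R − ∠Q = 0.529 rad.

∠P ≈ 0.529 rad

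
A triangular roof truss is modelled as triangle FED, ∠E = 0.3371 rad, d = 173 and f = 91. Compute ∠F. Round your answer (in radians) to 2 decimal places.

By the law of cosines, e² = d² + f² − 2·d·f·cos E = 8496.1, so e ≈ 92.174.
Law of cosines again: cos F = (e² + d² − f²)/(2·e·d) ≈ 0.94518, so ∠F ≈ 0.3326 rad.

0.33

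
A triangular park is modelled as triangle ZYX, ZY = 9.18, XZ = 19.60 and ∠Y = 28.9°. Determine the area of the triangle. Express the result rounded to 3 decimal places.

area ≈ 60.177

Law of sines: sin X = ZY·sin Y/XZ ≈ 0.22635.
Since XZ ≥ ZY, only the acute value applies: ∠X ≈ 13.08°.
Then ∠Z = 180° − ∠Y − ∠X ≈ 138.02°.
Law of sines gives YX = XZ·sin Z/sin Y ≈ 27.128.
Area = ½·XZ·ZY·sin Z ≈ 60.177.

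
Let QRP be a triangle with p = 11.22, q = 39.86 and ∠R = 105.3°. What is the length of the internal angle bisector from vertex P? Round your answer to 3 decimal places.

By the law of cosines, r² = p² + q² − 2·p·q·cos R = 1950.7, so r ≈ 44.167.
Law of cosines again: cos P = (q² + r² − p²)/(2·q·r) ≈ 0.96952, so ∠P ≈ 14.18°.
The bisector from P has length 2·q·r·cos(∠P/2)/(q+r) ≈ 41.583.

t_P ≈ 41.583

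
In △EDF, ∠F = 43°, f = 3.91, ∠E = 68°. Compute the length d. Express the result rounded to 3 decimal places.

The third angle is ∠D = 180° − ∠F − ∠E = 69.00°.
Law of sines: d = f·sin D/sin F ≈ 5.3524.

5.352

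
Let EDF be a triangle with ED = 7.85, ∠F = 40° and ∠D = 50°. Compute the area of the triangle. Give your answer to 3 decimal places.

area ≈ 36.719

The third angle is ∠E = 180° − ∠D − ∠F = 90.00°.
Law of sines: DF = ED·sin E/sin F ≈ 12.212.
Law of sines: FE = ED·sin D/sin F ≈ 9.3553.
Area = ½·ED·DF·sin D ≈ 36.719.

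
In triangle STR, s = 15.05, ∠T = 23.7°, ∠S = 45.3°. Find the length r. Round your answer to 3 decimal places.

The third angle is ∠R = 180° − ∠S − ∠T = 111.00°.
Law of sines: r = s·sin R/sin S ≈ 19.767.

19.767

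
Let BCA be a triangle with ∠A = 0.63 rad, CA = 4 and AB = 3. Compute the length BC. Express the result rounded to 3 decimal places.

2.368

By the law of cosines, BC² = CA² + AB² − 2·CA·AB·cos A = 5.6073, so BC ≈ 2.368.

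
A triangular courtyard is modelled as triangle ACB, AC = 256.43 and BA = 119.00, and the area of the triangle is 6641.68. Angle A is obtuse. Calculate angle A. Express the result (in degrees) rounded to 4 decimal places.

From area = ½·BA·AC·sin A, we get sin A = 2·area/(BA·AC) ≈ 0.43530.
Taking the obtuse solution, ∠A ≈ 154.20°.

∠A ≈ 154.1954°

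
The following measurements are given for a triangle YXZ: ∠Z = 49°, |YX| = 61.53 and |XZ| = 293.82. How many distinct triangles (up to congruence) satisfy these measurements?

0

|XZ|·sin Z = 293.82·sin(49°) ≈ 221.7.
Since |YX| = 61.53 < 221.7 = |XZ| sin Z, no triangle exists.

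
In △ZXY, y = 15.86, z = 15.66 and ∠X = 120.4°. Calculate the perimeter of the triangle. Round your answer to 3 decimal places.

By the law of cosines, x² = y² + z² − 2·y·z·cos X = 748.14, so x ≈ 27.352.
Semiperimeter s = (15.66+27.352+15.86)/2 = 29.436.
Perimeter = 15.66 + 27.352 + 15.86 = 58.872.

perimeter ≈ 58.872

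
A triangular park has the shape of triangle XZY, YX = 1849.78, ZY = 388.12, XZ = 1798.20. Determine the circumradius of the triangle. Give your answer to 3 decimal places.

By the law of cosines, cos X = (YX² + XZ² − ZY²) / (2·YX·XZ) ≈ 0.97776, so ∠X ≈ 12.11°.
Circumradius = ZY/(2 sin X) ≈ 925.22.

R ≈ 925.224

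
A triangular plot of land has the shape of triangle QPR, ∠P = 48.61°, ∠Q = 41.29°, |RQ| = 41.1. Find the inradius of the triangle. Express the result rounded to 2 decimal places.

11.25

The third angle is ∠R = 180° − ∠Q − ∠P = 90.10°.
Law of sines: |PR| = |RQ|·sin Q/sin P ≈ 36.15.
Law of sines: |QP| = |RQ|·sin R/sin P ≈ 54.783.
Area = ½·|RQ|·|PR|·sin R ≈ 742.88.
Semiperimeter s = (36.15+41.1+54.783)/2 = 66.017.
Inradius = area/s = 742.88/66.017 ≈ 11.253.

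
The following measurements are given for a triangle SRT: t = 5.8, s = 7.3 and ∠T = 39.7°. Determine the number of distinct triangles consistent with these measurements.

s·sin T = 7.3·sin(39.7°) ≈ 4.663.
Since s sin T < t < s (4.663 < 5.8 < 7.3), two triangles exist.

2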